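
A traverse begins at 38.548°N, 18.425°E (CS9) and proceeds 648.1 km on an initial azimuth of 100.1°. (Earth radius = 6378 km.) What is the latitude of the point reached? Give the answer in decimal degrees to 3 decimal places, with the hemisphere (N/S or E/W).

37.304°N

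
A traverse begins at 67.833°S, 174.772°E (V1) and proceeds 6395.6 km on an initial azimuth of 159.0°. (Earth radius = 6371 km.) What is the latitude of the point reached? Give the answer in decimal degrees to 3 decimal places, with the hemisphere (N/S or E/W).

52.607°S

δ = d/R = 6395.6/6371 = 1.003861 rad
φ₂ = arcsin(sin φ₁ cos δ + cos φ₁ sin δ cos θ)
   = arcsin(-0.92609·0.53705 + 0.37731·0.84355·-0.93358) = -52.60739°
λ₂ = λ₁ + atan2(sin θ sin δ cos φ₁, cos δ − sin φ₁ sin φ₂) = -35.08266°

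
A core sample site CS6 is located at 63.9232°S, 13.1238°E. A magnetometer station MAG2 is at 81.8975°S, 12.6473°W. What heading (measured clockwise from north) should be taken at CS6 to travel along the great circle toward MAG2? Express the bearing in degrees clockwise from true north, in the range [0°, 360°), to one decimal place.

190.8°

Δλ = -25.7711°
y = sin Δλ · cos φ₂ = -0.061279
x = cos φ₁ sin φ₂ − sin φ₁ cos φ₂ cos Δλ = -0.321182
θ = atan2(y, x) = -169.1982° → 190.8018° (mod 360°)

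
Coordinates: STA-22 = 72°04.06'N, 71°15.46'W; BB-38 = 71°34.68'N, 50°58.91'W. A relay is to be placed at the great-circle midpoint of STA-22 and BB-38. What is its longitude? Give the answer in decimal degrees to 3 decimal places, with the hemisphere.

60.986°W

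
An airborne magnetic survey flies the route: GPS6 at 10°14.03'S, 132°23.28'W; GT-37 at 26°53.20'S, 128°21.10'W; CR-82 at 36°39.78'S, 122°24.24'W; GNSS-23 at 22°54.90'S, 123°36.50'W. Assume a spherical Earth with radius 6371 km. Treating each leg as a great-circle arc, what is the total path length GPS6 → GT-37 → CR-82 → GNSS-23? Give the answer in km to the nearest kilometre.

GPS6: φ = -10.23383°, λ = -132.38800°
GT-37: φ = -26.88667°, λ = -128.35167°
CR-82: φ = -36.66300°, λ = -122.40400°
GNSS-23: φ = -22.91500°, λ = -123.60833°
GPS6→GT-37: c = 0.298150 rad, d = 1899.51 km
GT-37→CR-82: c = 0.191988 rad, d = 1223.16 km
CR-82→GNSS-23: c = 0.240634 rad, d = 1533.08 km
Total = 1899.51 + 1223.16 + 1533.08 = 4655.75 km

4656 km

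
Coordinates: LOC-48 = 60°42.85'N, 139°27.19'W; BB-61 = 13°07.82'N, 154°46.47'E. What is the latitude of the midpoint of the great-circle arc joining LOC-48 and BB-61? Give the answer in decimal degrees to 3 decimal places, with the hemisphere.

41.185°N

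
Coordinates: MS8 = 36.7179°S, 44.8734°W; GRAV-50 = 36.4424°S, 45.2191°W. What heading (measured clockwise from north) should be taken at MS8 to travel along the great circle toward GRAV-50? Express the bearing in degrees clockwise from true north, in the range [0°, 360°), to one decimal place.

314.7°

Δλ = -0.3457°
y = sin Δλ · cos φ₂ = -0.004854
x = cos φ₁ sin φ₂ − sin φ₁ cos φ₂ cos Δλ = 0.004800
θ = atan2(y, x) = -45.3212° → 314.6788° (mod 360°)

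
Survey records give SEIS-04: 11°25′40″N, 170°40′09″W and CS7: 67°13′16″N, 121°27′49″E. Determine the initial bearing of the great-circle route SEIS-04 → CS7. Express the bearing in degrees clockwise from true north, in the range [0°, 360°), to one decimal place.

337.7°

SEIS-04: φ = +11.42778°, λ = -170.66917°
CS7: φ = +67.22111°, λ = +121.46361°
Δλ = -67.8672°
y = sin Δλ · cos φ₂ = -0.358646
x = cos φ₁ sin φ₂ − sin φ₁ cos φ₂ cos Δλ = 0.874826
θ = atan2(y, x) = -22.2918° → 337.7082° (mod 360°)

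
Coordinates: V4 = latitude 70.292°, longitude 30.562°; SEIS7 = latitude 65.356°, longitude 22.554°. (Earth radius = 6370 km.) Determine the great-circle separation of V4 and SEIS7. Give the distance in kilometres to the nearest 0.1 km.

Δφ = -4.9360°,  Δλ = -8.0080°
a = sin²(Δφ/2) + cos φ₁ cos φ₂ sin²(Δλ/2) = 0.002540
c = 2·arcsin(√a) = 0.100837 rad = 5.7776°
d = R·c = 6370 × 0.100837 = 642.3 km

642.3 km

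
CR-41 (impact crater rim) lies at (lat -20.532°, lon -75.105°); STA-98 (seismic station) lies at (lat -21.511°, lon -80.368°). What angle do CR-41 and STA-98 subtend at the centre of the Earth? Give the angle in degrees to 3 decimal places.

Δφ = -0.9790°,  Δλ = -5.2630°
a = sin²(Δφ/2) + cos φ₁ cos φ₂ sin²(Δλ/2) = 0.001910
c = 2·arcsin(√a) = 0.087424 rad = 5.0090°

5.009°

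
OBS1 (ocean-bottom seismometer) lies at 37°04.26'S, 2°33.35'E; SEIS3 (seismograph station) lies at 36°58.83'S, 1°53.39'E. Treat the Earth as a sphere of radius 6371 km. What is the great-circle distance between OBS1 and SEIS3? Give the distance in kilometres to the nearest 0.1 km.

OBS1: φ = -37.07100°, λ = +2.55583°
SEIS3: φ = -36.98050°, λ = +1.88983°
Δφ = 0.0905°,  Δλ = -0.6660°
a = sin²(Δφ/2) + cos φ₁ cos φ₂ sin²(Δλ/2) = 0.000022
c = 2·arcsin(√a) = 0.009414 rad = 0.5394°
d = R·c = 6371 × 0.009414 = 60.0 km

60.0 km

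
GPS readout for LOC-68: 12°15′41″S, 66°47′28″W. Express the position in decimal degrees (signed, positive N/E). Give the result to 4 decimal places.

lat: 12.2614° S → -12.2614°
lon: 66.7911° W → -66.7911°

-12.2614°, -66.7911°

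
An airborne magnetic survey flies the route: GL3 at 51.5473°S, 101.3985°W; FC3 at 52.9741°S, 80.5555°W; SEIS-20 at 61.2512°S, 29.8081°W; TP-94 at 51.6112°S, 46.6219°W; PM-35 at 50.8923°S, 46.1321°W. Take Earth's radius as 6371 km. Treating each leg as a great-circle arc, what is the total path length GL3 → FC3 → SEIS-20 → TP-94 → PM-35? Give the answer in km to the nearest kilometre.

6100 km

GL3→FC3: c = 0.223246 rad, d = 1422.30 km
FC3→SEIS-20: c = 0.488123 rad, d = 3109.83 km
SEIS-20→TP-94: c = 0.232425 rad, d = 1480.78 km
TP-94→PM-35: c = 0.013640 rad, d = 86.90 km
Total = 1422.30 + 3109.83 + 1480.78 + 86.90 = 6099.81 km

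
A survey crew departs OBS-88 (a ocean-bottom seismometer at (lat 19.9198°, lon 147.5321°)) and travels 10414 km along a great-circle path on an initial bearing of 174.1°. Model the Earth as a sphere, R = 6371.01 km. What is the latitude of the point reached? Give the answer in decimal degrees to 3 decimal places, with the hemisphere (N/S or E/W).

72.748°S

δ = d/R = 10414/6371.01 = 1.634592 rad
φ₂ = arcsin(sin φ₁ cos δ + cos φ₁ sin δ cos θ)
   = arcsin(0.34070·-0.06375 + 0.94017·0.99797·-0.99470) = -72.74777°
λ₂ = λ₁ + atan2(sin θ sin δ cos φ₁, cos δ − sin φ₁ sin φ₂) = 167.76820°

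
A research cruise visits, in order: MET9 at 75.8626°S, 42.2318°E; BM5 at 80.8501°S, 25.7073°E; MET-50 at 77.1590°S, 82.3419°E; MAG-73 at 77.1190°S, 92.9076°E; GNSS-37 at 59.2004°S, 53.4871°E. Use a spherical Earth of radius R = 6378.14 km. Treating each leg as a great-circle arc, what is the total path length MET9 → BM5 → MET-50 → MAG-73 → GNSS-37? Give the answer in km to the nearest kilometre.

MET9→BM5: c = 0.103878 rad, d = 662.55 km
BM5→MET-50: c = 0.189910 rad, d = 1211.27 km
MET-50→MAG-73: c = 0.040997 rad, d = 261.48 km
MAG-73→GNSS-37: c = 0.388372 rad, d = 2477.09 km
Total = 662.55 + 1211.27 + 261.48 + 2477.09 = 4612.39 km

4612 km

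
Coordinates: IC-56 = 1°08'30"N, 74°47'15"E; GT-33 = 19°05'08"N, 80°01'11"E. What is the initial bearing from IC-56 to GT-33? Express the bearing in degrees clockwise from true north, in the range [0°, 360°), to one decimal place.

15.6°

IC-56: φ = +1.14167°, λ = +74.78750°
GT-33: φ = +19.08556°, λ = +80.01972°
Δλ = 5.2322°
y = sin Δλ · cos φ₂ = 0.086180
x = cos φ₁ sin φ₂ − sin φ₁ cos φ₂ cos Δλ = 0.308164
θ = atan2(y, x) = 15.6240° → 15.6240° (mod 360°)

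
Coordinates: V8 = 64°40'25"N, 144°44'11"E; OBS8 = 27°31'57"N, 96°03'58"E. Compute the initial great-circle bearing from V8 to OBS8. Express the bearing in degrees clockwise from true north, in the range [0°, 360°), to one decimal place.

243.5°

V8: φ = +64.67361°, λ = +144.73639°
OBS8: φ = +27.53250°, λ = +96.06611°
Δλ = -48.6703°
y = sin Δλ · cos φ₂ = -0.665879
x = cos φ₁ sin φ₂ − sin φ₁ cos φ₂ cos Δλ = -0.331577
θ = atan2(y, x) = -116.4712° → 243.5288° (mod 360°)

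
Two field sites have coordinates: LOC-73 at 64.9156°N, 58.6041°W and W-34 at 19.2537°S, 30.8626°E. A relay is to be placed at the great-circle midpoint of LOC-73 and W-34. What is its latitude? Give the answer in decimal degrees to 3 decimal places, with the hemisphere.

Bx = cos φ₂ cos Δλ = 0.008787,  By = cos φ₂ sin Δλ = 0.944027
φₘ = atan2(sin φ₁ + sin φ₂, √((cos φ₁ + Bx)² + By²)) = 29.01229°
λₘ = λ₁ + atan2(By, cos φ₁ + Bx) = 6.76928°

29.012°N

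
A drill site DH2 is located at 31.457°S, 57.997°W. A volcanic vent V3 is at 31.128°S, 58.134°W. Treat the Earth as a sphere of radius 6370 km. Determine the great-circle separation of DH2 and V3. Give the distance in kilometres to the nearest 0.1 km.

38.8 km

Δφ = 0.3290°,  Δλ = -0.1370°
a = sin²(Δφ/2) + cos φ₁ cos φ₂ sin²(Δλ/2) = 0.000009
c = 2·arcsin(√a) = 0.006095 rad = 0.3492°
d = R·c = 6370 × 0.006095 = 38.8 km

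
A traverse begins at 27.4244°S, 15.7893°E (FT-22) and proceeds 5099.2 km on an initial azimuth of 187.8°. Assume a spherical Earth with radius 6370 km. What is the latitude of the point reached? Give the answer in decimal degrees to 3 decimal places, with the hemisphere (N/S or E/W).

72.153°S

δ = d/R = 5099.2/6370 = 0.800502 rad
φ₂ = arcsin(sin φ₁ cos δ + cos φ₁ sin δ cos θ)
   = arcsin(-0.46058·0.69635 + 0.88762·0.71771·-0.99075) = -72.15281°
λ₂ = λ₁ + atan2(sin θ sin δ cos φ₁, cos δ − sin φ₁ sin φ₂) = -2.74156°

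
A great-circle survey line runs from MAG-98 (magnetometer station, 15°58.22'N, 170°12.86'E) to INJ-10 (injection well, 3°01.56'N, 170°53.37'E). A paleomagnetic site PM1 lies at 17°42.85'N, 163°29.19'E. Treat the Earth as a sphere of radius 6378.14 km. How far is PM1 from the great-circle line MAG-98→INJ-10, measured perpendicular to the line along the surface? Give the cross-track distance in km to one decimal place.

701.4 km

MAG-98: φ = +15.97033°, λ = +170.21433°
INJ-10: φ = +3.02600°, λ = +170.88950°
PM1: φ = +17.71417°, λ = +163.48650°
δ₁₃ = central angle MAG-98→PM1 = 0.116424 rad  (haversine)
θ₁₃ = bearing MAG-98→PM1 = 286.112°,  θ₁₂ = bearing MAG-98→INJ-10 = 176.993°
dₓₜ = R·arcsin(sin δ₁₃ · sin(θ₁₃ − θ₁₂)) = 6378.14·arcsin(0.11616·sin(109.119°)) = 701.437 km
|dₓₜ| = 701.437 km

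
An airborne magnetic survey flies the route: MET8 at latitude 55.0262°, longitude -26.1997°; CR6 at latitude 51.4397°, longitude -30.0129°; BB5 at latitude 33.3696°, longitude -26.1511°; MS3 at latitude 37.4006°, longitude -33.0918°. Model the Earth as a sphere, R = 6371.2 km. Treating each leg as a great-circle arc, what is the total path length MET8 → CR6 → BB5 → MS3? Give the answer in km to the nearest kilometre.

MET8→CR6: c = 0.074172 rad, d = 472.57 km
CR6→BB5: c = 0.319171 rad, d = 2033.51 km
BB5→MS3: c = 0.121200 rad, d = 772.19 km
Total = 472.57 + 2033.51 + 772.19 = 3278.26 km

3278 km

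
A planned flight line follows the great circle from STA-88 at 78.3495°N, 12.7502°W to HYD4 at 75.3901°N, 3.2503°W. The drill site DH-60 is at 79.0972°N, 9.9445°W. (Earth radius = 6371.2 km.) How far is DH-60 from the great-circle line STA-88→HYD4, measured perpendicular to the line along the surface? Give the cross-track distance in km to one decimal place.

99.9 km

δ₁₃ = central angle STA-88→DH-60 = 0.016183 rad  (haversine)
θ₁₃ = bearing STA-88→DH-60 = 34.900°,  θ₁₂ = bearing STA-88→HYD4 = 139.206°
dₓₜ = R·arcsin(sin δ₁₃ · sin(θ₁₃ − θ₁₂)) = 6371.2·arcsin(0.01618·sin(-104.306°)) = -99.905 km
|dₓₜ| = 99.905 km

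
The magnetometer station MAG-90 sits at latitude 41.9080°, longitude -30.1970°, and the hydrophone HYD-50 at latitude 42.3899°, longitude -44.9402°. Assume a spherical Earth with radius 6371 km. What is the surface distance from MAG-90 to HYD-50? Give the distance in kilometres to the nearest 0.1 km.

1215.1 km

Δφ = 0.4819°,  Δλ = -14.7432°
a = sin²(Δφ/2) + cos φ₁ cos φ₂ sin²(Δλ/2) = 0.009066
c = 2·arcsin(√a) = 0.190722 rad = 10.9275°
d = R·c = 6371 × 0.190722 = 1215.1 km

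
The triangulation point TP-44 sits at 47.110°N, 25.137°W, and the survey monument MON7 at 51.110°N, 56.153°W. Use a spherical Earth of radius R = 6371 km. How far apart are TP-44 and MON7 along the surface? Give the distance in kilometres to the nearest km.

Δφ = 4.0000°,  Δλ = -31.0160°
a = sin²(Δφ/2) + cos φ₁ cos φ₂ sin²(Δλ/2) = 0.031765
c = 2·arcsin(√a) = 0.358367 rad = 20.5329°
d = R·c = 6371 × 0.358367 = 2283.2 km

2283 km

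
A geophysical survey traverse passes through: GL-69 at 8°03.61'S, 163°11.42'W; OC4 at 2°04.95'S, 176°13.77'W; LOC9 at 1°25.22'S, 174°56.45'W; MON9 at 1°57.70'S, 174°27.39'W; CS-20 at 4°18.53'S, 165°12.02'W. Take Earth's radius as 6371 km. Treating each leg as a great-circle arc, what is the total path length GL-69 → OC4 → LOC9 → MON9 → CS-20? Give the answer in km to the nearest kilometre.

2891 km

GL-69: φ = -8.06017°, λ = -163.19033°
OC4: φ = -2.08250°, λ = -176.22950°
LOC9: φ = -1.42033°, λ = -174.94083°
MON9: φ = -1.96167°, λ = -174.45650°
CS-20: φ = -4.30883°, λ = -165.20033°
GL-69→OC4: c = 0.249443 rad, d = 1589.20 km
OC4→LOC9: c = 0.025278 rad, d = 161.04 km
LOC9→MON9: c = 0.012675 rad, d = 80.75 km
MON9→CS-20: c = 0.166418 rad, d = 1060.25 km
Total = 1589.20 + 161.04 + 80.75 + 1060.25 = 2891.24 km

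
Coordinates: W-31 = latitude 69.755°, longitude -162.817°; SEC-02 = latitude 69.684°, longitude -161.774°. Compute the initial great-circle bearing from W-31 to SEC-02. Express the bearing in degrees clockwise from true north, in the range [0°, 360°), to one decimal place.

100.6°

Δλ = 1.0430°
y = sin Δλ · cos φ₂ = 0.006320
x = cos φ₁ sin φ₂ − sin φ₁ cos φ₂ cos Δλ = -0.001185
θ = atan2(y, x) = 100.6216° → 100.6216° (mod 360°)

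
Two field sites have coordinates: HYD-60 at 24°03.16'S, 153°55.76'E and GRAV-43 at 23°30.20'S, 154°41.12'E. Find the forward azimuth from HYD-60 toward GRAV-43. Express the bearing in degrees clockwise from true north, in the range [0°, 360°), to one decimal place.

HYD-60: φ = -24.05267°, λ = +153.92933°
GRAV-43: φ = -23.50333°, λ = +154.68533°
Δλ = 0.7560°
y = sin Δλ · cos φ₂ = 0.012100
x = cos φ₁ sin φ₂ − sin φ₁ cos φ₂ cos Δλ = 0.009555
θ = atan2(y, x) = 51.7022° → 51.7022° (mod 360°)

51.7°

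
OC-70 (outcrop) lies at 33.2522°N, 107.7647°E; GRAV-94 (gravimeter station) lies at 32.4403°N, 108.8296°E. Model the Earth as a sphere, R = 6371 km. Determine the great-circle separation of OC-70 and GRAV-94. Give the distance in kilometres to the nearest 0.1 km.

134.3 km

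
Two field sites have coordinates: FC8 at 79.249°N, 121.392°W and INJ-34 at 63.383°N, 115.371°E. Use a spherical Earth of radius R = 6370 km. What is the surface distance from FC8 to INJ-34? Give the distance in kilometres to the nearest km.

Δφ = -15.8660°,  Δλ = -123.2370°
a = sin²(Δφ/2) + cos φ₁ cos φ₂ sin²(Δλ/2) = 0.083740
c = 2·arcsin(√a) = 0.587154 rad = 33.6414°
d = R·c = 6370 × 0.587154 = 3740.2 km

3740 km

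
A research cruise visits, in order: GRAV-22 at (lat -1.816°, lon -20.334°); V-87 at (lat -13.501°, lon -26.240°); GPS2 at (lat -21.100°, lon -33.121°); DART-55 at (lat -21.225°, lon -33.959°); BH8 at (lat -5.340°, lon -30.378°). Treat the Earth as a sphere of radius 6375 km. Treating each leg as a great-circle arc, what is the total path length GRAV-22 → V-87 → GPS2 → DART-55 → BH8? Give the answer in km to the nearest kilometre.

4468 km

GRAV-22→V-87: c = 0.228014 rad, d = 1453.59 km
V-87→GPS2: c = 0.175246 rad, d = 1117.20 km
GPS2→DART-55: c = 0.013813 rad, d = 88.06 km
DART-55→BH8: c = 0.283791 rad, d = 1809.17 km
Total = 1453.59 + 1117.20 + 88.06 + 1809.17 = 4468.01 km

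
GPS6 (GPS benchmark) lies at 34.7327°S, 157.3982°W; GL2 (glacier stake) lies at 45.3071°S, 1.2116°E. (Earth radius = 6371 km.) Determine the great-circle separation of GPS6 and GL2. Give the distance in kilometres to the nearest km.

Δφ = -10.5744°,  Δλ = 158.6098°
a = sin²(Δφ/2) + cos φ₁ cos φ₂ sin²(Δλ/2) = 0.566576
c = 2·arcsin(√a) = 1.704344 rad = 97.6517°
d = R·c = 6371 × 1.704344 = 10858.4 km

10858 km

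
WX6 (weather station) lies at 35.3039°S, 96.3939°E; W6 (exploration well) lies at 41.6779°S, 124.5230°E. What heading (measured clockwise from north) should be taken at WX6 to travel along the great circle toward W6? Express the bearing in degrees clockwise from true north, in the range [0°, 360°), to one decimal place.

114.7°

Δλ = 28.1291°
y = sin Δλ · cos φ₂ = 0.352131
x = cos φ₁ sin φ₂ − sin φ₁ cos φ₂ cos Δλ = -0.162000
θ = atan2(y, x) = 114.7051° → 114.7051° (mod 360°)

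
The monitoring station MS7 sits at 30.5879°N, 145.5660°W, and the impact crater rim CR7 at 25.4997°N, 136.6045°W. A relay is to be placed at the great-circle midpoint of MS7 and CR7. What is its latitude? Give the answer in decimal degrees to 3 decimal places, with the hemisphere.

Bx = cos φ₂ cos Δλ = 0.891570,  By = cos φ₂ sin Δλ = 0.140597
φₘ = atan2(sin φ₁ + sin φ₂, √((cos φ₁ + Bx)² + By²)) = 28.11660°
λₘ = λ₁ + atan2(By, cos φ₁ + Bx) = -140.97898°

28.117°N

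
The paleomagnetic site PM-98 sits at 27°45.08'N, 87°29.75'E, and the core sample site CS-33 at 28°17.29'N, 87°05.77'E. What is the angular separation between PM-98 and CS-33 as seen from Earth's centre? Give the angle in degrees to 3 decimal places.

0.642°

PM-98: φ = +27.75133°, λ = +87.49583°
CS-33: φ = +28.28817°, λ = +87.09617°
Δφ = 0.5368°,  Δλ = -0.3997°
a = sin²(Δφ/2) + cos φ₁ cos φ₂ sin²(Δλ/2) = 0.000031
c = 2·arcsin(√a) = 0.011212 rad = 0.6424°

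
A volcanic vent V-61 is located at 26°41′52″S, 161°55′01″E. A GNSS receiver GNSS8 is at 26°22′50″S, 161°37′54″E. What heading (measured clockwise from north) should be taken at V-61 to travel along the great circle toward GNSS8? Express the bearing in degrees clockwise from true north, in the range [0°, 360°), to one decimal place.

V-61: φ = -26.69778°, λ = +161.91694°
GNSS8: φ = -26.38056°, λ = +161.63167°
Δλ = -0.2853°
y = sin Δλ · cos φ₂ = -0.004461
x = cos φ₁ sin φ₂ − sin φ₁ cos φ₂ cos Δλ = 0.005532
θ = atan2(y, x) = -38.8819° → 321.1181° (mod 360°)

321.1°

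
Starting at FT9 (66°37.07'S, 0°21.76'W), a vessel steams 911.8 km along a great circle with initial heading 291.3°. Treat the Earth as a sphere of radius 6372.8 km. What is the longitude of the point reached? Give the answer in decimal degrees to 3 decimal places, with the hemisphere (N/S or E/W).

FT9: φ = -66.61783°, λ = -0.36267°
δ = d/R = 911.8/6372.8 = 0.143077 rad
φ₂ = arcsin(sin φ₁ cos δ + cos φ₁ sin δ cos θ)
   = arcsin(-0.91788·0.98978 + 0.39686·0.14259·0.36325) = -62.61596°
λ₂ = λ₁ + atan2(sin θ sin δ cos φ₁, cos δ − sin φ₁ sin φ₂) = -17.15072°

17.151°W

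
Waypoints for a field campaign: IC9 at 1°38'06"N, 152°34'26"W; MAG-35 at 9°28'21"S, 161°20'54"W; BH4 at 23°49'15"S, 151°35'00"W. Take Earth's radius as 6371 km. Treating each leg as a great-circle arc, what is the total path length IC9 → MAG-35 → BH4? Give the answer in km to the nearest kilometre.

3474 km

IC9: φ = +1.63500°, λ = -152.57389°
MAG-35: φ = -9.47250°, λ = -161.34833°
BH4: φ = -23.82083°, λ = -151.58333°
IC9→MAG-35: c = 0.246681 rad, d = 1571.60 km
MAG-35→BH4: c = 0.298653 rad, d = 1902.72 km
Total = 1571.60 + 1902.72 = 3474.32 km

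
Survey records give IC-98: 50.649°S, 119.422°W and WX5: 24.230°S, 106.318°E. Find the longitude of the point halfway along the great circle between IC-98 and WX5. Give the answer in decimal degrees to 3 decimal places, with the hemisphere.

Bx = cos φ₂ cos Δλ = -0.636433,  By = cos φ₂ sin Δλ = -0.653089
φₘ = atan2(sin φ₁ + sin φ₂, √((cos φ₁ + Bx)² + By²)) = -61.11231°
λₘ = λ₁ + atan2(By, cos φ₁ + Bx) = 150.37066°

150.371°E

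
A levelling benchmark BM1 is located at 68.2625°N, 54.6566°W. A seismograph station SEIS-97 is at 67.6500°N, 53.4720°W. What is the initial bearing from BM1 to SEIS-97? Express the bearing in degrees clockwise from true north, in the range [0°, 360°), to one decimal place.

143.5°

Δλ = 1.1846°
y = sin Δλ · cos φ₂ = 0.007861
x = cos φ₁ sin φ₂ − sin φ₁ cos φ₂ cos Δλ = -0.010614
θ = atan2(y, x) = 143.4750° → 143.4750° (mod 360°)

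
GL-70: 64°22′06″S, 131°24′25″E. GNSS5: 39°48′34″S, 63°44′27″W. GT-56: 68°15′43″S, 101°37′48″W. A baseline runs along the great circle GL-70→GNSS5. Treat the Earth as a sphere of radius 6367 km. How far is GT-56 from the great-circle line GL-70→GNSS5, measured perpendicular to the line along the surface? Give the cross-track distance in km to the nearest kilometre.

1051 km

GL-70: φ = -64.36833°, λ = +131.40694°
GNSS5: φ = -39.80944°, λ = -63.74083°
GT-56: φ = -68.26194°, λ = -101.63000°
δ₁₃ = central angle GL-70→GT-56 = 0.736027 rad  (haversine)
θ₁₃ = bearing GL-70→GT-56 = 153.845°,  θ₁₂ = bearing GL-70→GNSS5 = 168.014°
dₓₜ = R·arcsin(sin δ₁₃ · sin(θ₁₃ − θ₁₂)) = 6367·arcsin(0.67135·sin(-14.168°)) = -1051.047 km
|dₓₜ| = 1051.047 km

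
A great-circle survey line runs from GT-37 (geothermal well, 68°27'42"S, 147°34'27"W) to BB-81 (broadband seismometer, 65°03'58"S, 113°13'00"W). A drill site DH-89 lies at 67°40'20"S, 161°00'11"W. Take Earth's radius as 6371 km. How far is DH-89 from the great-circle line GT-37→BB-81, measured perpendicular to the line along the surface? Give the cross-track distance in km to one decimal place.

GT-37: φ = -68.46167°, λ = -147.57417°
BB-81: φ = -65.06611°, λ = -113.21667°
DH-89: φ = -67.67222°, λ = -161.00306°
δ₁₃ = central angle GT-37→DH-89 = 0.088440 rad  (haversine)
θ₁₃ = bearing GT-37→DH-89 = 272.671°,  θ₁₂ = bearing GT-37→BB-81 = 92.211°
dₓₜ = R·arcsin(sin δ₁₃ · sin(θ₁₃ − θ₁₂)) = 6371·arcsin(0.08832·sin(180.460°)) = -4.519 km
|dₓₜ| = 4.519 km

4.5 km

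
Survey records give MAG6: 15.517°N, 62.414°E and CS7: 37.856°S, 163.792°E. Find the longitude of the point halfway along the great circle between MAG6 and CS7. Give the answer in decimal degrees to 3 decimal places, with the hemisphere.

Bx = cos φ₂ cos Δλ = -0.155764,  By = cos φ₂ sin Δλ = 0.774038
φₘ = atan2(sin φ₁ + sin φ₂, √((cos φ₁ + Bx)² + By²)) = -17.19235°
λₘ = λ₁ + atan2(By, cos φ₁ + Bx) = 106.19177°

106.192°E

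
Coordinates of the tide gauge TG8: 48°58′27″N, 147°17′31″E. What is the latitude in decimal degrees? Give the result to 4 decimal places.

48.9742°N

48° + 58′/60 + 27″/3600 = 48 + 0.96667 + 0.00750 = 48.9742°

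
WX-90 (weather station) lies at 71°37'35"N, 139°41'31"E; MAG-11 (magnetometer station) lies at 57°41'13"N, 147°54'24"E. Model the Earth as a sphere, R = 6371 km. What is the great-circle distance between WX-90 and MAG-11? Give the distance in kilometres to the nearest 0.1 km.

WX-90: φ = +71.62639°, λ = +139.69194°
MAG-11: φ = +57.68694°, λ = +147.90667°
Δφ = -13.9394°,  Δλ = 8.2147°
a = sin²(Δφ/2) + cos φ₁ cos φ₂ sin²(Δλ/2) = 0.015589
c = 2·arcsin(√a) = 0.250365 rad = 14.3449°
d = R·c = 6371 × 0.250365 = 1595.1 km

1595.1 km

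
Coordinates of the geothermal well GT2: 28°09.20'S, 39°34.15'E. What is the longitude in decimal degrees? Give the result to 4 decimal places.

39.5692°E

39° + 34.15′/60 = 39 + 0.56917 = 39.5692°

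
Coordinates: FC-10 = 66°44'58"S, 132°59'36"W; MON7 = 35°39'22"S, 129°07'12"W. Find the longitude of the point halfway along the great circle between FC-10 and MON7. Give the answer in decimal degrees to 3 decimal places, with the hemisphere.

FC-10: φ = -66.74944°, λ = -132.99333°
MON7: φ = -35.65611°, λ = -129.12000°
Bx = cos φ₂ cos Δλ = 0.810674,  By = cos φ₂ sin Δλ = 0.054887
φₘ = atan2(sin φ₁ + sin φ₂, √((cos φ₁ + Bx)² + By²)) = -51.21685°
λₘ = λ₁ + atan2(By, cos φ₁ + Bx) = -130.38626°

130.386°W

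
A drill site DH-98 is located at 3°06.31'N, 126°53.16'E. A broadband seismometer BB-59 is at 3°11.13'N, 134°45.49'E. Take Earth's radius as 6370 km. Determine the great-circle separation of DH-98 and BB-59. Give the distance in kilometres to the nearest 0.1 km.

873.9 km

DH-98: φ = +3.10517°, λ = +126.88600°
BB-59: φ = +3.18550°, λ = +134.75817°
Δφ = 0.0803°,  Δλ = 7.8722°
a = sin²(Δφ/2) + cos φ₁ cos φ₂ sin²(Δλ/2) = 0.004698
c = 2·arcsin(√a) = 0.137195 rad = 7.8607°
d = R·c = 6370 × 0.137195 = 873.9 km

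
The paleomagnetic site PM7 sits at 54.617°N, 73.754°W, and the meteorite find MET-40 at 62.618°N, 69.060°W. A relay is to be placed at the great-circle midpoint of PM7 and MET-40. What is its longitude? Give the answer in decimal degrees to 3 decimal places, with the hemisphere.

71.676°W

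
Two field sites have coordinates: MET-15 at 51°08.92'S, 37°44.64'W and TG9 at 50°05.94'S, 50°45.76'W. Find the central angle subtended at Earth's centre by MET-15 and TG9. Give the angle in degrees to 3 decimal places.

8.314°

MET-15: φ = -51.14867°, λ = -37.74400°
TG9: φ = -50.09900°, λ = -50.76267°
Δφ = 1.0497°,  Δλ = -13.0187°
a = sin²(Δφ/2) + cos φ₁ cos φ₂ sin²(Δλ/2) = 0.005255
c = 2·arcsin(√a) = 0.145114 rad = 8.3144°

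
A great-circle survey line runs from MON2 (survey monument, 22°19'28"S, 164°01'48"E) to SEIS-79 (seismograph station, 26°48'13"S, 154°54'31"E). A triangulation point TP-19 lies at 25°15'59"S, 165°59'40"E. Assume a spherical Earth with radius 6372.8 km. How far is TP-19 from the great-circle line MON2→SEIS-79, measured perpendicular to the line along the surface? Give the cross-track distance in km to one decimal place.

MON2: φ = -22.32444°, λ = +164.03000°
SEIS-79: φ = -26.80361°, λ = +154.90861°
TP-19: φ = -25.26639°, λ = +165.99444°
δ₁₃ = central angle MON2→TP-19 = 0.060169 rad  (haversine)
θ₁₃ = bearing MON2→TP-19 = 148.967°,  θ₁₂ = bearing MON2→SEIS-79 = 239.790°
dₓₜ = R·arcsin(sin δ₁₃ · sin(θ₁₃ − θ₁₂)) = 6372.8·arcsin(0.06013·sin(-90.823°)) = -383.404 km
|dₓₜ| = 383.404 km

383.4 km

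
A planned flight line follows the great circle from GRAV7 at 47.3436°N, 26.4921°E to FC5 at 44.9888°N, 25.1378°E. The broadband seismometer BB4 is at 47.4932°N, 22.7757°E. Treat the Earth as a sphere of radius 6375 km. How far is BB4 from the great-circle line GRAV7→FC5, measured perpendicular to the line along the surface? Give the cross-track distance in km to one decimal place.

267.4 km

δ₁₃ = central angle GRAV7→BB4 = 0.043963 rad  (haversine)
θ₁₃ = bearing GRAV7→BB4 = 274.772°,  θ₁₂ = bearing GRAV7→FC5 = 202.209°
dₓₜ = R·arcsin(sin δ₁₃ · sin(θ₁₃ − θ₁₂)) = 6375·arcsin(0.04395·sin(72.563°)) = 267.374 km
|dₓₜ| = 267.374 km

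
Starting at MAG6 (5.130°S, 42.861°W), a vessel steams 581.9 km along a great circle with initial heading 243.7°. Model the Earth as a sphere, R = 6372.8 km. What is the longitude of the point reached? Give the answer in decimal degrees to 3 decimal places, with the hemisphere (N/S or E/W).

δ = d/R = 581.9/6372.8 = 0.091310 rad
φ₂ = arcsin(sin φ₁ cos δ + cos φ₁ sin δ cos θ)
   = arcsin(-0.08942·0.99583 + 0.99599·0.09118·-0.44307) = -7.42811°
λ₂ = λ₁ + atan2(sin θ sin δ cos φ₁, cos δ − sin φ₁ sin φ₂) = -47.58961°

47.590°W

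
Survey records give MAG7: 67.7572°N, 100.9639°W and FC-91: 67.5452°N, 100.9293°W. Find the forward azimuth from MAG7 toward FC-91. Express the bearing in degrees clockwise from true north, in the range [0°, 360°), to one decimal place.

Δλ = 0.0346°
y = sin Δλ · cos φ₂ = 0.000231
x = cos φ₁ sin φ₂ − sin φ₁ cos φ₂ cos Δλ = -0.003700
θ = atan2(y, x) = 176.4329° → 176.4329° (mod 360°)

176.4°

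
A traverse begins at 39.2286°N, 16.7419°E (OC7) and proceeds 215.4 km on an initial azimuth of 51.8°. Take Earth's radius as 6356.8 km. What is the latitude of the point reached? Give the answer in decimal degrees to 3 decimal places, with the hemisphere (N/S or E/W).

40.412°N

δ = d/R = 215.4/6356.8 = 0.033885 rad
φ₂ = arcsin(sin φ₁ cos δ + cos φ₁ sin δ cos θ)
   = arcsin(0.63242·0.99943 + 0.77463·0.03388·0.61841) = 40.41220°
λ₂ = λ₁ + atan2(sin θ sin δ cos φ₁, cos δ − sin φ₁ sin φ₂) = 18.74575°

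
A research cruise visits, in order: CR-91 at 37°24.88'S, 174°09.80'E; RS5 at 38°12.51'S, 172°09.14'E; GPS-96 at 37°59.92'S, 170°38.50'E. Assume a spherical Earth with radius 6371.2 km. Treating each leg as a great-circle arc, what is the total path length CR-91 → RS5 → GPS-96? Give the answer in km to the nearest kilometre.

CR-91: φ = -37.41467°, λ = +174.16333°
RS5: φ = -38.20850°, λ = +172.15233°
GPS-96: φ = -37.99867°, λ = +170.64167°
CR-91→RS5: c = 0.030997 rad, d = 197.49 km
RS5→GPS-96: c = 0.021068 rad, d = 134.23 km
Total = 197.49 + 134.23 = 331.71 km

332 km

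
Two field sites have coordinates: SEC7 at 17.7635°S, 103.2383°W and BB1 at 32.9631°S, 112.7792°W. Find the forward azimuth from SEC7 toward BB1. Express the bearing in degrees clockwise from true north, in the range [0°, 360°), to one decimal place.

Δλ = -9.5409°
y = sin Δλ · cos φ₂ = -0.139069
x = cos φ₁ sin φ₂ − sin φ₁ cos φ₂ cos Δλ = -0.265723
θ = atan2(y, x) = -152.3742° → 207.6258° (mod 360°)

207.6°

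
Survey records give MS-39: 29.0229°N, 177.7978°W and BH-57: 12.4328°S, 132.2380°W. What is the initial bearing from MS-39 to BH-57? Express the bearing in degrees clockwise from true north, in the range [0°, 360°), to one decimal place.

Δλ = 45.5598°
y = sin Δλ · cos φ₂ = 0.697238
x = cos φ₁ sin φ₂ − sin φ₁ cos φ₂ cos Δλ = -0.519984
θ = atan2(y, x) = 126.7147° → 126.7147° (mod 360°)

126.7°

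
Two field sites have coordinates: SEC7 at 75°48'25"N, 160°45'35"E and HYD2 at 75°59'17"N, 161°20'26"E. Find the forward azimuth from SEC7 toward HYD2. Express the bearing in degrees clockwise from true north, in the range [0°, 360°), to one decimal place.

SEC7: φ = +75.80694°, λ = +160.75972°
HYD2: φ = +75.98806°, λ = +161.34056°
Δλ = 0.5808°
y = sin Δλ · cos φ₂ = 0.002454
x = cos φ₁ sin φ₂ − sin φ₁ cos φ₂ cos Δλ = 0.003173
θ = atan2(y, x) = 37.7235° → 37.7235° (mod 360°)

37.7°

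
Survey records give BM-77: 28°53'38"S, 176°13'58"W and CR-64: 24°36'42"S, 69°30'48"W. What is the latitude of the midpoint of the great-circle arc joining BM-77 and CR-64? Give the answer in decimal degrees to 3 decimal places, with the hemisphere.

40.178°S

BM-77: φ = -28.89389°, λ = -176.23278°
CR-64: φ = -24.61167°, λ = -69.51333°
Bx = cos φ₂ cos Δλ = -0.261550,  By = cos φ₂ sin Δλ = 0.870717
φₘ = atan2(sin φ₁ + sin φ₂, √((cos φ₁ + Bx)² + By²)) = -40.17841°
λₘ = λ₁ + atan2(By, cos φ₁ + Bx) = -121.42149°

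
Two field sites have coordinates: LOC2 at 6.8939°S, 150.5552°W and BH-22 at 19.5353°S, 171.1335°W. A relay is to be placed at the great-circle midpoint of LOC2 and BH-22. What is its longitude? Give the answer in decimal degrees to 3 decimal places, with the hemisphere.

160.574°W

Bx = cos φ₂ cos Δλ = 0.882301,  By = cos φ₂ sin Δλ = -0.331254
φₘ = atan2(sin φ₁ + sin φ₂, √((cos φ₁ + Bx)² + By²)) = -13.42268°
λₘ = λ₁ + atan2(By, cos φ₁ + Bx) = -160.57382°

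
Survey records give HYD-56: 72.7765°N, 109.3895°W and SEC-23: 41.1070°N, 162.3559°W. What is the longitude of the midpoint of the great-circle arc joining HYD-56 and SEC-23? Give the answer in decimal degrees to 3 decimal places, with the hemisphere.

148.122°W

Bx = cos φ₂ cos Δλ = 0.453810,  By = cos φ₂ sin Δλ = -0.601492
φₘ = atan2(sin φ₁ + sin φ₂, √((cos φ₁ + Bx)² + By²)) = 59.19962°
λₘ = λ₁ + atan2(By, cos φ₁ + Bx) = -148.12211°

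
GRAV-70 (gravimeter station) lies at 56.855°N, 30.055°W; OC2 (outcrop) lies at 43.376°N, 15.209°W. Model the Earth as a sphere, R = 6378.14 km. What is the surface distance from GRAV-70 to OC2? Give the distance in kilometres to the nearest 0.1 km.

Δφ = -13.4790°,  Δλ = 14.8460°
a = sin²(Δφ/2) + cos φ₁ cos φ₂ sin²(Δλ/2) = 0.020406
c = 2·arcsin(√a) = 0.286677 rad = 16.4254°
d = R·c = 6378.14 × 0.286677 = 1828.5 km

1828.5 km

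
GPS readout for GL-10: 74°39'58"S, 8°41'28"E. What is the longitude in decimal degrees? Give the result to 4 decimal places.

8.6911°E

8° + 41′/60 + 28″/3600 = 8 + 0.68333 + 0.00778 = 8.6911°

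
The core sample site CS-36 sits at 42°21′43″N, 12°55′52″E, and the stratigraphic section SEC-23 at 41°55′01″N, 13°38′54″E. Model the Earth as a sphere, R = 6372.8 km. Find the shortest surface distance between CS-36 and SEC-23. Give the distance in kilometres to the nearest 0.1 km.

77.1 km

CS-36: φ = +42.36194°, λ = +12.93111°
SEC-23: φ = +41.91694°, λ = +13.64833°
Δφ = -0.4450°,  Δλ = 0.7172°
a = sin²(Δφ/2) + cos φ₁ cos φ₂ sin²(Δλ/2) = 0.000037
c = 2·arcsin(√a) = 0.012103 rad = 0.6934°
d = R·c = 6372.8 × 0.012103 = 77.1 km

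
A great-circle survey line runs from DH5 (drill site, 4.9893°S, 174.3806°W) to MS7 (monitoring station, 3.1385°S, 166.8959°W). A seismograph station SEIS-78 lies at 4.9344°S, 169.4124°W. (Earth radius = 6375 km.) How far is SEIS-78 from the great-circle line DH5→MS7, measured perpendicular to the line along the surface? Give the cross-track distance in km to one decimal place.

125.8 km

δ₁₃ = central angle DH5→SEIS-78 = 0.086392 rad  (haversine)
θ₁₃ = bearing DH5→SEIS-78 = 89.580°,  θ₁₂ = bearing DH5→MS7 = 76.362°
dₓₜ = R·arcsin(sin δ₁₃ · sin(θ₁₃ − θ₁₂)) = 6375·arcsin(0.08628·sin(13.218°)) = 125.780 km
|dₓₜ| = 125.780 km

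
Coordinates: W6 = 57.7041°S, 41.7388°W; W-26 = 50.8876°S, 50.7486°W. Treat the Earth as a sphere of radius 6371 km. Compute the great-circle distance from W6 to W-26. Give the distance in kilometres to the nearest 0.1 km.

955.6 km

Δφ = 6.8165°,  Δλ = -9.0098°
a = sin²(Δφ/2) + cos φ₁ cos φ₂ sin²(Δλ/2) = 0.005614
c = 2·arcsin(√a) = 0.149990 rad = 8.5938°
d = R·c = 6371 × 0.149990 = 955.6 km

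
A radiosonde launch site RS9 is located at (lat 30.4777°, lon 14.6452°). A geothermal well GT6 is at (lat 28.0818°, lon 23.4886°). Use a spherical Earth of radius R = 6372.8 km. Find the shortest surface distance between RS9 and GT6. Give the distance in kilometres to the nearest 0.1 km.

Δφ = -2.3959°,  Δλ = 8.8434°
a = sin²(Δφ/2) + cos φ₁ cos φ₂ sin²(Δλ/2) = 0.004957
c = 2·arcsin(√a) = 0.140923 rad = 8.0743°
d = R·c = 6372.8 × 0.140923 = 898.1 km

898.1 km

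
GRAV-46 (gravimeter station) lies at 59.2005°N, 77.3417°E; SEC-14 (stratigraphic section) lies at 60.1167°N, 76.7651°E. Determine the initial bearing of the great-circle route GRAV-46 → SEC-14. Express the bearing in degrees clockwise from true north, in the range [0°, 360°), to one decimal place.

342.6°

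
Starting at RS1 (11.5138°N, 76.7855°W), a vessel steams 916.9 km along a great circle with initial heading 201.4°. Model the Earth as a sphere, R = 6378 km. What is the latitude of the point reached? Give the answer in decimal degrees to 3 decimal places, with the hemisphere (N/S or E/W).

3.833°N

δ = d/R = 916.9/6378 = 0.143760 rad
φ₂ = arcsin(sin φ₁ cos δ + cos φ₁ sin δ cos θ)
   = arcsin(0.19960·0.98968 + 0.97988·0.14327·-0.93106) = 3.83258°
λ₂ = λ₁ + atan2(sin θ sin δ cos φ₁, cos δ − sin φ₁ sin φ₂) = -79.78867°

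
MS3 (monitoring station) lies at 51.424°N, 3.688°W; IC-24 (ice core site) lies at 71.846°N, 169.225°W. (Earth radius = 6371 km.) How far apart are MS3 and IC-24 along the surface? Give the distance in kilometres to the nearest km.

Δφ = 20.4220°,  Δλ = -165.5370°
a = sin²(Δφ/2) + cos φ₁ cos φ₂ sin²(Δλ/2) = 0.222629
c = 2·arcsin(√a) = 0.982743 rad = 56.3070°
d = R·c = 6371 × 0.982743 = 6261.1 km

6261 km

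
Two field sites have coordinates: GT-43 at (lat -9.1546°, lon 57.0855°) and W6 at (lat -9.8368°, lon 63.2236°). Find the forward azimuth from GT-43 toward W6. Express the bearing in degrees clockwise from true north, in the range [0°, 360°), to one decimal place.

96.9°

Δλ = 6.1381°
y = sin Δλ · cos φ₂ = 0.105353
x = cos φ₁ sin φ₂ − sin φ₁ cos φ₂ cos Δλ = -0.012805
θ = atan2(y, x) = 96.9300° → 96.9300° (mod 360°)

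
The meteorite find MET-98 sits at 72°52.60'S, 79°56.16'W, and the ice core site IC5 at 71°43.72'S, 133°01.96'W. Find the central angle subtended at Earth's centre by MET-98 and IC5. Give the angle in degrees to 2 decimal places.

15.65°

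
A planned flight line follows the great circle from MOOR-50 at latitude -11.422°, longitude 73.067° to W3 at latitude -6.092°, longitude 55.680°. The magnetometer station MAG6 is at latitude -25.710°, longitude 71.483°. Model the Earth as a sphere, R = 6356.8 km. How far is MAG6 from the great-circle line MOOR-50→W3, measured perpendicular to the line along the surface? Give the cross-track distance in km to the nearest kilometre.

1569 km

δ₁₃ = central angle MOOR-50→MAG6 = 0.250736 rad  (haversine)
θ₁₃ = bearing MOOR-50→MAG6 = 185.761°,  θ₁₂ = bearing MOOR-50→W3 = 285.767°
dₓₜ = R·arcsin(sin δ₁₃ · sin(θ₁₃ − θ₁₂)) = 6356.8·arcsin(0.24812·sin(-100.006°)) = -1569.131 km
|dₓₜ| = 1569.131 km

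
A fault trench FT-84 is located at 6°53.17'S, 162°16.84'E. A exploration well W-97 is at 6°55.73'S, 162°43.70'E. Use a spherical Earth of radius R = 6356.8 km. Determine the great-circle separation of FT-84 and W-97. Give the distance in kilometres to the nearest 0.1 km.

49.5 km

FT-84: φ = -6.88617°, λ = +162.28067°
W-97: φ = -6.92883°, λ = +162.72833°
Δφ = -0.0427°,  Δλ = 0.4477°
a = sin²(Δφ/2) + cos φ₁ cos φ₂ sin²(Δλ/2) = 0.000015
c = 2·arcsin(√a) = 0.007792 rad = 0.4465°
d = R·c = 6356.8 × 0.007792 = 49.5 km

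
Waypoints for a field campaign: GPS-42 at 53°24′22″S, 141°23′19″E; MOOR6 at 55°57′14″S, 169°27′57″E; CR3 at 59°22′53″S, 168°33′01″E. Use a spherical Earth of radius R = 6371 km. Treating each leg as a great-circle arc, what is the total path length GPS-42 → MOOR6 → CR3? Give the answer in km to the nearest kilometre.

GPS-42: φ = -53.40611°, λ = +141.38861°
MOOR6: φ = -55.95389°, λ = +169.46583°
CR3: φ = -59.38139°, λ = +168.55028°
GPS-42→MOOR6: c = 0.284745 rad, d = 1814.11 km
MOOR6→CR3: c = 0.060427 rad, d = 384.98 km
Total = 1814.11 + 384.98 = 2199.09 km

2199 km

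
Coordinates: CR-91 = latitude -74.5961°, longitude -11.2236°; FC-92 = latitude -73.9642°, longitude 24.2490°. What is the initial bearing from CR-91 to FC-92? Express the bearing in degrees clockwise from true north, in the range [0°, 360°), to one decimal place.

103.5°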